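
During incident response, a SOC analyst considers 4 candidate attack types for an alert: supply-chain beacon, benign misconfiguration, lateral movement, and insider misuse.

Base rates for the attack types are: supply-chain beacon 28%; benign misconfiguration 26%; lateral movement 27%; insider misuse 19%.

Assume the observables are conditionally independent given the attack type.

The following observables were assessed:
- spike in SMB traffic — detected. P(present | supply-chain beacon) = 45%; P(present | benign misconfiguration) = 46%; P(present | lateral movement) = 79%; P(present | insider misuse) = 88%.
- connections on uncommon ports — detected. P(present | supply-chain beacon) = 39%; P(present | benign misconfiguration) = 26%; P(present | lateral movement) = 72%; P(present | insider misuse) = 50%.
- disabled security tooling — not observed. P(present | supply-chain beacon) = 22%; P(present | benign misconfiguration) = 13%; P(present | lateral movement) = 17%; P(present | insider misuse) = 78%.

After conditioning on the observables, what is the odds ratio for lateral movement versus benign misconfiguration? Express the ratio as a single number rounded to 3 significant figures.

Posterior odds equal prior odds times the likelihood ratio; only the two competing hypotheses matter (using 1 − P(present | H) for each absent observable).
  lateral movement: 0.27 × 0.79 × 0.72 × (1 − 0.17) = 0.12747
  benign misconfiguration: 0.26 × 0.46 × 0.26 × (1 − 0.13) = 0.027054
Odds(lateral movement : benign misconfiguration) = 0.12747 / 0.027054 ≈ 4.71.

4.71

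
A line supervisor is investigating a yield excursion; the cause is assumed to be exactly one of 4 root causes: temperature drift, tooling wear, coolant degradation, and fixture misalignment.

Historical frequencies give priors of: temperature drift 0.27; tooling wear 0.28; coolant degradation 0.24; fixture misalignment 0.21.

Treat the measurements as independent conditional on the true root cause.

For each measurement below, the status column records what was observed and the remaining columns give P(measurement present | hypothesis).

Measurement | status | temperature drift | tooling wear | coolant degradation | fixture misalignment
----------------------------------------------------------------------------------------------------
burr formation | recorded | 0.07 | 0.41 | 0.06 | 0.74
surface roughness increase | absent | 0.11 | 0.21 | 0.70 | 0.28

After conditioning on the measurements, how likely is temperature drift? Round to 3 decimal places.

By Bayes' rule with conditional independence, the unnormalized weight for each hypothesis is prior × ∏ likelihoods (using 1 − P(present | H) for each absent measurement):
  temperature drift: 0.27 × 0.07 × (1 − 0.11) = 0.016821
  tooling wear: 0.28 × 0.41 × (1 − 0.21) = 0.090692
  coolant degradation: 0.24 × 0.06 × (1 − 0.70) = 0.00432
  fixture misalignment: 0.21 × 0.74 × (1 − 0.28) = 0.11189
Marginal likelihood of the evidence = 0.22372.
P(temperature drift | evidence) = 0.016821 / 0.22372 ≈ 0.075.

0.075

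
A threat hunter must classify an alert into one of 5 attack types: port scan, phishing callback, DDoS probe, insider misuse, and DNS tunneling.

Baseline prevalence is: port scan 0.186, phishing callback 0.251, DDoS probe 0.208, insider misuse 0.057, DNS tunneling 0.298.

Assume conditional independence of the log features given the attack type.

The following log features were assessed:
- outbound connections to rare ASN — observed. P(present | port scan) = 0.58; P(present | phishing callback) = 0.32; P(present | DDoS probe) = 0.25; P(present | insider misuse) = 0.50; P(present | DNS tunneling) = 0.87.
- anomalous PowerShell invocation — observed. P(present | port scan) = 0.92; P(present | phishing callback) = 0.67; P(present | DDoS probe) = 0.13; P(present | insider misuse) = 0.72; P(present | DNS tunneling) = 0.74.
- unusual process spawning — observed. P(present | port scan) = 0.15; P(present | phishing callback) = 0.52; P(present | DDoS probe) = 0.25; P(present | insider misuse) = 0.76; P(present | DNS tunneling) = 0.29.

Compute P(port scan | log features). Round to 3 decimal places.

By Bayes' rule with conditional independence, the unnormalized weight for each hypothesis is prior × ∏ likelihoods:
  port scan: 0.186 × 0.58 × 0.92 × 0.15 = 0.014887
  phishing callback: 0.251 × 0.32 × 0.67 × 0.52 = 0.027983
  DDoS probe: 0.208 × 0.25 × 0.13 × 0.25 = 0.00169
  insider misuse: 0.057 × 0.50 × 0.72 × 0.76 = 0.015595
  DNS tunneling: 0.298 × 0.87 × 0.74 × 0.29 = 0.055637
The unnormalized weights sum to 0.11579.
P(port scan | evidence) = 0.014887 / 0.11579 ≈ 0.129.

0.129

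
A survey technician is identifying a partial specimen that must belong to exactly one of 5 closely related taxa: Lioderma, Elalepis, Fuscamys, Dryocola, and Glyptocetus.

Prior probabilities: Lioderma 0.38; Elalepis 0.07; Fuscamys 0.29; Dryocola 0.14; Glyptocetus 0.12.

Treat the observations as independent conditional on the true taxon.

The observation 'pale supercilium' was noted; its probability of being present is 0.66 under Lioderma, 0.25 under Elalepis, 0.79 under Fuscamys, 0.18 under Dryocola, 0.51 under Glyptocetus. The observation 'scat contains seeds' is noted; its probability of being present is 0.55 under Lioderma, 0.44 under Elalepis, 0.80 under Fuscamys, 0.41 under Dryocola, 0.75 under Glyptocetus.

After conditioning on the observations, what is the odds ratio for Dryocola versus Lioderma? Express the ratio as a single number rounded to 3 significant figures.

0.0749

Posterior odds equal prior odds times the likelihood ratio; only the two competing hypotheses matter.
  Dryocola: 0.14 × 0.18 × 0.41 = 0.010332
  Lioderma: 0.38 × 0.66 × 0.55 = 0.13794
Posterior odds = 0.010332 / 0.13794 ≈ 0.0749.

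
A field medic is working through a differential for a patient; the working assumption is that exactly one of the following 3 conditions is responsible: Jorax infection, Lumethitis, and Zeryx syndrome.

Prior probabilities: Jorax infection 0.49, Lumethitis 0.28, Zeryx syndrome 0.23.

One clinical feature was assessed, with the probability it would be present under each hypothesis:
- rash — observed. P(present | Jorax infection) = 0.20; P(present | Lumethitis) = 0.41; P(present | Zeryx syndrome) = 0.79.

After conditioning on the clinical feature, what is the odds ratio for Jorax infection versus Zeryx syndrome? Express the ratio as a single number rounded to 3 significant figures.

The normalizing constant cancels in an odds ratio, so compute prior × likelihood for the two hypotheses only:
  Jorax infection: 0.49 × 0.20 = 0.098
  Zeryx syndrome: 0.23 × 0.79 = 0.1817
Odds(Jorax infection : Zeryx syndrome) = 0.098 / 0.1817 ≈ 0.539.

0.539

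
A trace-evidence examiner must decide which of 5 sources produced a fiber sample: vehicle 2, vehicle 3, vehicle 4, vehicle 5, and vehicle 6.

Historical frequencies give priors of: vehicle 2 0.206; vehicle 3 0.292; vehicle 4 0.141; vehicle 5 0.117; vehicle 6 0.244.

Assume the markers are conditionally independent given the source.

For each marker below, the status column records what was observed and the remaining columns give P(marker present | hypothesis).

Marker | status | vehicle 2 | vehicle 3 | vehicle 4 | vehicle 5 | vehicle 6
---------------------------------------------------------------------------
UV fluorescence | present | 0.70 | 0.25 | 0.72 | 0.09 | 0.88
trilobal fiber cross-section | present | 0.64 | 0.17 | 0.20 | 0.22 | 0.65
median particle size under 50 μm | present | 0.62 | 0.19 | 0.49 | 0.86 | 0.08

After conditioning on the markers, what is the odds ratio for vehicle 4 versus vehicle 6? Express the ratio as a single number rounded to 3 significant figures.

0.891

The normalizing constant cancels in an odds ratio, so compute prior × likelihood for the two hypotheses only:
  vehicle 4: 0.141 × 0.72 × 0.20 × 0.49 = 0.009949
  vehicle 6: 0.244 × 0.88 × 0.65 × 0.08 = 0.011165
Odds(vehicle 4 : vehicle 6) = 0.009949 / 0.011165 ≈ 0.891.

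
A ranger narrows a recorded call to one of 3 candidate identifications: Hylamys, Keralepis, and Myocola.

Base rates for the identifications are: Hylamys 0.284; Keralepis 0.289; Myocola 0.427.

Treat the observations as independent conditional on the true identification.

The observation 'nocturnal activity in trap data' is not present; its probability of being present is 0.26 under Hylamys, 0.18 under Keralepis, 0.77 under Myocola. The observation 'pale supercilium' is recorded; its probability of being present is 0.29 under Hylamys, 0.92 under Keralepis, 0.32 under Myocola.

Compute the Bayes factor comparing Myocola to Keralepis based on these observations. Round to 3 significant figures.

0.0976

The Bayes factor is the ratio of the joint likelihoods of the evidence pattern under the two hypotheses (using 1 − P(present | H) for each absent observation).
  Myocola: (1 − 0.77) × 0.32 = 0.0736
  Keralepis: (1 − 0.18) × 0.92 = 0.7544
Bayes factor = 0.0736 / 0.7544 ≈ 0.0976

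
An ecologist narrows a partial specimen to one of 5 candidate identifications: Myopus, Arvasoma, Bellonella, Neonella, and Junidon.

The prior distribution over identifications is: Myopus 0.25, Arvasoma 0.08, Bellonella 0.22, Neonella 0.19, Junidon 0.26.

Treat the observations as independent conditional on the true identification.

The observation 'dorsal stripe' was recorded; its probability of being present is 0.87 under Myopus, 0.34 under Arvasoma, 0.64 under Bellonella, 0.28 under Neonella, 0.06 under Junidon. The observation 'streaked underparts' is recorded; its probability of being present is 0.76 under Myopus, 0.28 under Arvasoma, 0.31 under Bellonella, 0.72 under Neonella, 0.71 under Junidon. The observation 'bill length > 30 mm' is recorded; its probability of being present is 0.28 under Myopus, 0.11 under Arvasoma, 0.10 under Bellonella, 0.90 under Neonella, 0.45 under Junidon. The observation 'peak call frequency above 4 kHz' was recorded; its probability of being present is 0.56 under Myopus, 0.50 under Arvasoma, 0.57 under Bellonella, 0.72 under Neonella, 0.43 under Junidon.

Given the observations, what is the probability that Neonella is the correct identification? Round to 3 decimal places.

0.445

Multiply each prior by the joint likelihood of the evidence pattern:
  Myopus: 0.25 × 0.87 × 0.76 × 0.28 × 0.56 = 0.025919
  Arvasoma: 0.08 × 0.34 × 0.28 × 0.11 × 0.50 = 0.00041888
  Bellonella: 0.22 × 0.64 × 0.31 × 0.10 × 0.57 = 0.0024879
  Neonella: 0.19 × 0.28 × 0.72 × 0.90 × 0.72 = 0.024821
  Junidon: 0.26 × 0.06 × 0.71 × 0.45 × 0.43 = 0.0021432
Normalizing constant Z = 0.025919 + 0.00041888 + 0.0024879 + 0.024821 + 0.0021432 = 0.05579.
P(Neonella | evidence) = 0.024821 / 0.05579 ≈ 0.445.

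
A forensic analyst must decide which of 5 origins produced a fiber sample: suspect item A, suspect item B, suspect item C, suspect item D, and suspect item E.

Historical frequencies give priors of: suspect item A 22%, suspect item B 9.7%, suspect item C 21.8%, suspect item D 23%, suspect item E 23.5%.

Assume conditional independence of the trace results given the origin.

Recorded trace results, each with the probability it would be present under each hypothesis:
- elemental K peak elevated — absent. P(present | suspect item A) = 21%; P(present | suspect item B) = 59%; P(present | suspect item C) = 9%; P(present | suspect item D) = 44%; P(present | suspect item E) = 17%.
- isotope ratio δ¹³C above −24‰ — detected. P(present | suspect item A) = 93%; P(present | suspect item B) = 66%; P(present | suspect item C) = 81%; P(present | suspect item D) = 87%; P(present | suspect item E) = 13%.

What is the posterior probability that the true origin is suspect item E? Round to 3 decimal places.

0.052

By Bayes' rule with conditional independence, the unnormalized weight for each hypothesis is prior × ∏ likelihoods (using 1 − P(present | H) for each absent trace result):
  suspect item A: 0.220 × (1 − 0.21) × 0.93 = 0.16163
  suspect item B: 0.097 × (1 − 0.59) × 0.66 = 0.026248
  suspect item C: 0.218 × (1 − 0.09) × 0.81 = 0.16069
  suspect item D: 0.230 × (1 − 0.44) × 0.87 = 0.11206
  suspect item E: 0.235 × (1 − 0.17) × 0.13 = 0.025356
Normalizing constant Z = 0.16163 + 0.026248 + 0.16069 + 0.11206 + 0.025356 = 0.48598.
P(suspect item E | evidence) = 0.025356 / 0.48598 ≈ 0.052.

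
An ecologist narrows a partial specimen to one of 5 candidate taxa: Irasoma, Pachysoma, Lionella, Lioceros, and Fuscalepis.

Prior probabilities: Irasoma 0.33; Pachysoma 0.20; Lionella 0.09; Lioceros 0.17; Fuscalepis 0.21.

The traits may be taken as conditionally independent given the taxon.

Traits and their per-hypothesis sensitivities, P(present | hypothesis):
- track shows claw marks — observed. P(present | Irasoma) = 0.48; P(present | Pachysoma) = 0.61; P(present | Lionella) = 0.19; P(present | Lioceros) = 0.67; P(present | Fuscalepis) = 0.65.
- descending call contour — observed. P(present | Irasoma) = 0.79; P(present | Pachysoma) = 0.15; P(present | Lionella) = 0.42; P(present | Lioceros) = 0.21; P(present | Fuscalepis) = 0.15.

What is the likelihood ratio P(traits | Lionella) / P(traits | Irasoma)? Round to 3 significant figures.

Joint likelihood of the trait pattern under each hypothesis:
  Lionella: 0.19 × 0.42 = 0.0798
  Irasoma: 0.48 × 0.79 = 0.3792
Bayes factor = 0.0798 / 0.3792 ≈ 0.210

0.210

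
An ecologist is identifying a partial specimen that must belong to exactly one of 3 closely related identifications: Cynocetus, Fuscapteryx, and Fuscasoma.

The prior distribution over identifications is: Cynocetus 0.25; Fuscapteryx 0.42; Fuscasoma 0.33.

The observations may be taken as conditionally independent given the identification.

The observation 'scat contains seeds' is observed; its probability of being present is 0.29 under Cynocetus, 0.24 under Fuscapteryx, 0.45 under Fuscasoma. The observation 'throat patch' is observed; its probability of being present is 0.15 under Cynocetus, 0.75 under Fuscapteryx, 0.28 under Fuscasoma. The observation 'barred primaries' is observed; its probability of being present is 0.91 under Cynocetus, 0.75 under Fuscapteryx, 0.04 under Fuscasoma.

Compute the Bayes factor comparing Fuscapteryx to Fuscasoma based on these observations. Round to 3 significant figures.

Take the product of per-observation likelihoods under each hypothesis, then divide.
  Fuscapteryx: 0.24 × 0.75 × 0.75 = 0.135
  Fuscasoma: 0.45 × 0.28 × 0.04 = 0.00504
Bayes factor = 0.135 / 0.00504 ≈ 26.8

26.8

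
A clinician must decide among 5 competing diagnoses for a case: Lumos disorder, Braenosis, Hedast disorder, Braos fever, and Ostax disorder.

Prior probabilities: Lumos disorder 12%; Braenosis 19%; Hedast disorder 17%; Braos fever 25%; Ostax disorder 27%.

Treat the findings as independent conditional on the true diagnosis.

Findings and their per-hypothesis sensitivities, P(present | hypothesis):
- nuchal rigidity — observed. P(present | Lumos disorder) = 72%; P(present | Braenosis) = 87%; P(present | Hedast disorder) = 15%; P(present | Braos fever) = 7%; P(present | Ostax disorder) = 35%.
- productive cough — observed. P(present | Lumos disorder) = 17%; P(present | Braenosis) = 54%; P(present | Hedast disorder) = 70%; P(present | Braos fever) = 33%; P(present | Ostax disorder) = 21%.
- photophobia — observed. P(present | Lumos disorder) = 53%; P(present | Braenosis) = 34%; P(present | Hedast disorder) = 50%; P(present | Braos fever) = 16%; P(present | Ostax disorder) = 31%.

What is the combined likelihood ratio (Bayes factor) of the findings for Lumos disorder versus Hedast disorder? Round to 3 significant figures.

Take the product of per-finding likelihoods under each hypothesis, then divide.
  Lumos disorder: 0.72 × 0.17 × 0.53 = 0.064872
  Hedast disorder: 0.15 × 0.70 × 0.50 = 0.0525
Bayes factor = 0.064872 / 0.0525 ≈ 1.24

1.24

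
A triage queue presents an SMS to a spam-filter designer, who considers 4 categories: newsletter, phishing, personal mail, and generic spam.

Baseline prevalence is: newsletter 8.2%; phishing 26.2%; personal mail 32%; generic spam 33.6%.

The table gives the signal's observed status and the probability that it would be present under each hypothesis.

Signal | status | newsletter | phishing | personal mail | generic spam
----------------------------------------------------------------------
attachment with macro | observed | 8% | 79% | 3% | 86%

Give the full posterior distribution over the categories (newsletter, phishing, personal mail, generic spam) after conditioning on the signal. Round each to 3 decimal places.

0.013, 0.404, 0.019, 0.564

By Bayes' rule, the unnormalized weight for each hypothesis is prior × likelihood:
  newsletter: 0.082 × 0.08 = 0.00656
  phishing: 0.262 × 0.79 = 0.20698
  personal mail: 0.320 × 0.03 = 0.0096
  generic spam: 0.336 × 0.86 = 0.28896
The unnormalized weights sum to 0.5121.
P(newsletter | evidence) = 0.00656 / 0.5121 ≈ 0.013
P(phishing | evidence) = 0.20698 / 0.5121 ≈ 0.404
P(personal mail | evidence) = 0.0096 / 0.5121 ≈ 0.019
P(generic spam | evidence) = 0.28896 / 0.5121 ≈ 0.564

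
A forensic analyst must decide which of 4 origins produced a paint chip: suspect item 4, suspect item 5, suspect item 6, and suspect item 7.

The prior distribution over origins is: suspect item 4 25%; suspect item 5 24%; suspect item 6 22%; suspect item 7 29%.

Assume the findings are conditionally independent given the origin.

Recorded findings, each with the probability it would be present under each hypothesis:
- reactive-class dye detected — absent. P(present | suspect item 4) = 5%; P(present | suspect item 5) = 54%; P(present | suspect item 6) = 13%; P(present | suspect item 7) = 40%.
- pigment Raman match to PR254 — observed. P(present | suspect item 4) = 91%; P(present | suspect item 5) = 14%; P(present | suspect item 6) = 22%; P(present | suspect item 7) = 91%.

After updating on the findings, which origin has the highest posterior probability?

suspect item 4

By Bayes' rule with conditional independence, the unnormalized weight for each hypothesis is prior × ∏ likelihoods (using 1 − P(present | H) for each absent finding):
  suspect item 4: 0.25 × (1 − 0.05) × 0.91 = 0.21612
  suspect item 5: 0.24 × (1 − 0.54) × 0.14 = 0.015456
  suspect item 6: 0.22 × (1 − 0.13) × 0.22 = 0.042108
  suspect item 7: 0.29 × (1 − 0.40) × 0.91 = 0.15834
Marginal likelihood of the evidence = 0.43203.
P(suspect item 4 | evidence) ≈ 0.21612 / 0.43203 ≈ 0.500
P(suspect item 5 | evidence) ≈ 0.015456 / 0.43203 ≈ 0.036
P(suspect item 6 | evidence) ≈ 0.042108 / 0.43203 ≈ 0.097
P(suspect item 7 | evidence) ≈ 0.15834 / 0.43203 ≈ 0.367
The largest is 0.500, so suspect item 4 is most probable.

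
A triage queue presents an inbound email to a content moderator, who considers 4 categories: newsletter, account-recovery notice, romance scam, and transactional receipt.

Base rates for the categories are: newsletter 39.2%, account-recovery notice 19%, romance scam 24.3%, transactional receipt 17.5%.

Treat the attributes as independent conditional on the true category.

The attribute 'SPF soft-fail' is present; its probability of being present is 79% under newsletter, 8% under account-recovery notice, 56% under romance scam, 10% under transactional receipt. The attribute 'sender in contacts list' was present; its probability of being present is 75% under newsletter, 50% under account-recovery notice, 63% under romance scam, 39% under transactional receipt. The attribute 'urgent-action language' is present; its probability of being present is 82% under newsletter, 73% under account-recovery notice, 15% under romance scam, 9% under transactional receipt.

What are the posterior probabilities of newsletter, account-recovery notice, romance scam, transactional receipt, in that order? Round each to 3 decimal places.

0.909, 0.026, 0.061, 0.003

For each hypothesis, the unnormalized posterior weight is prior × product of the attribute likelihoods:
  newsletter: 0.392 × 0.79 × 0.75 × 0.82 = 0.19045
  account-recovery notice: 0.190 × 0.08 × 0.50 × 0.73 = 0.005548
  romance scam: 0.243 × 0.56 × 0.63 × 0.15 = 0.01286
  transactional receipt: 0.175 × 0.10 × 0.39 × 0.09 = 0.00061425
Marginal likelihood of the evidence = 0.20948.
P(newsletter | evidence) = 0.19045 / 0.20948 ≈ 0.909
P(account-recovery notice | evidence) = 0.005548 / 0.20948 ≈ 0.026
P(romance scam | evidence) = 0.01286 / 0.20948 ≈ 0.061
P(transactional receipt | evidence) = 0.00061425 / 0.20948 ≈ 0.003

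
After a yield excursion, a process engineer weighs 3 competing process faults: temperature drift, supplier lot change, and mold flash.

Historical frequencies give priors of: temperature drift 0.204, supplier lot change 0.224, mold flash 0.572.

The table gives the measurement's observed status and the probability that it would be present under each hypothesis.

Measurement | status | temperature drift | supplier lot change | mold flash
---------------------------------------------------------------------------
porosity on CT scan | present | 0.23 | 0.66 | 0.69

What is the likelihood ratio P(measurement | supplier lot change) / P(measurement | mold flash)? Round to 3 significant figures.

Likelihood of this measurement under each hypothesis:
  supplier lot change: 0.66
  mold flash: 0.69
Bayes factor = 0.66 / 0.69 ≈ 0.957

0.957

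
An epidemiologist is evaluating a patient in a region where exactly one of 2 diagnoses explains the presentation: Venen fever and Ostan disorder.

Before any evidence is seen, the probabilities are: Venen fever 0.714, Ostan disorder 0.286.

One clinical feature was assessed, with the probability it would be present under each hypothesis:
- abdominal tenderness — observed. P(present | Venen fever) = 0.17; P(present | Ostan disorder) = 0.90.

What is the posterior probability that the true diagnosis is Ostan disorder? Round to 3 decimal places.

By Bayes' rule, the unnormalized weight for each hypothesis is prior × likelihood:
  Venen fever: 0.714 × 0.17 = 0.12138
  Ostan disorder: 0.286 × 0.90 = 0.2574
Marginal likelihood of the evidence = 0.37878.
P(Ostan disorder | evidence) = 0.2574 / 0.37878 ≈ 0.680.

0.680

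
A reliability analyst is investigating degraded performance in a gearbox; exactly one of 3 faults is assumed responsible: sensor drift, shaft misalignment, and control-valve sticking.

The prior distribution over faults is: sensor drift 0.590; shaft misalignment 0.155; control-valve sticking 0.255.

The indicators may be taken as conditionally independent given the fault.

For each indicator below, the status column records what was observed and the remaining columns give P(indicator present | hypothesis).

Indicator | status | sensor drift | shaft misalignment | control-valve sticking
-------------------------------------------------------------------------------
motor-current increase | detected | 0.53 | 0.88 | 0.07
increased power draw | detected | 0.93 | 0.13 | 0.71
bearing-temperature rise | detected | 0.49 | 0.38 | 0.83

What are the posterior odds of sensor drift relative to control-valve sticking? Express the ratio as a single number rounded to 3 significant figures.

The normalizing constant cancels in an odds ratio, so compute prior × likelihood for the two hypotheses only:
  sensor drift: 0.590 × 0.53 × 0.93 × 0.49 = 0.1425
  control-valve sticking: 0.255 × 0.07 × 0.71 × 0.83 = 0.010519
Odds(sensor drift : control-valve sticking) = 0.1425 / 0.010519 ≈ 13.5.

13.5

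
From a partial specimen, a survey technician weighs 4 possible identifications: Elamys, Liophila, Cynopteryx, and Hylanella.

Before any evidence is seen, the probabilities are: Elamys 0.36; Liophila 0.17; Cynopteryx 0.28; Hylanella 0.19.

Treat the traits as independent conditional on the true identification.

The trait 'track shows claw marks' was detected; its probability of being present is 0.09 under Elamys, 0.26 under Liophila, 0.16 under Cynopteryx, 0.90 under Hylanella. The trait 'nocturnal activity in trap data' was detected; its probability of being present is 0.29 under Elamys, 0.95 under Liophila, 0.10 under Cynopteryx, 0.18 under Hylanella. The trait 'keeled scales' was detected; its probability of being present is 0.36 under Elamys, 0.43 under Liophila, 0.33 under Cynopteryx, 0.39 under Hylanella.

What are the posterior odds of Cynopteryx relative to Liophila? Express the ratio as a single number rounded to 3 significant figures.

Unnormalized posterior weight (prior times the trait likelihoods) for each of the two hypotheses:
  Cynopteryx: 0.28 × 0.16 × 0.10 × 0.33 = 0.0014784
  Liophila: 0.17 × 0.26 × 0.95 × 0.43 = 0.018056
Posterior odds = 0.0014784 / 0.018056 ≈ 0.0819.

0.0819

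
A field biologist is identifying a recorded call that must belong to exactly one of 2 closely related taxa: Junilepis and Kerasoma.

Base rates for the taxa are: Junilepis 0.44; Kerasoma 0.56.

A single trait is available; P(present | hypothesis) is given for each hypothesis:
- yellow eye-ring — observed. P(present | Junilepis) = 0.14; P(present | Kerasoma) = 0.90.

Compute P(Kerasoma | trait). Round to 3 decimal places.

0.891

Multiply each prior by the likelihood of the trait:
  Junilepis: 0.44 × 0.14 = 0.0616
  Kerasoma: 0.56 × 0.90 = 0.504
The unnormalized weights sum to 0.5656.
P(Kerasoma | evidence) = 0.504 / 0.5656 ≈ 0.891.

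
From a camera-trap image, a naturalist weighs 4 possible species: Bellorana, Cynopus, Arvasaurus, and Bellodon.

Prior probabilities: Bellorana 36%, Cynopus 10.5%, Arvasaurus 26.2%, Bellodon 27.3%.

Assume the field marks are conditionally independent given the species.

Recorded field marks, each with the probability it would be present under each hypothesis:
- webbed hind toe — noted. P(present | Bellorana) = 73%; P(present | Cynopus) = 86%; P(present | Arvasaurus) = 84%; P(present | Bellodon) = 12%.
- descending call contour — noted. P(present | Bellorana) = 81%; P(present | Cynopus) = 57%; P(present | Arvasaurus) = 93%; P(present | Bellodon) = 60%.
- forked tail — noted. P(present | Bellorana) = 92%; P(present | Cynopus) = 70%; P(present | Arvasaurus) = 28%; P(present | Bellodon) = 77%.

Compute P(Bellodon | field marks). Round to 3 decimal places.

0.050

By Bayes' rule with conditional independence, the unnormalized weight for each hypothesis is prior × ∏ likelihoods:
  Bellorana: 0.360 × 0.73 × 0.81 × 0.92 = 0.19584
  Cynopus: 0.105 × 0.86 × 0.57 × 0.70 = 0.03603
  Arvasaurus: 0.262 × 0.84 × 0.93 × 0.28 = 0.057309
  Bellodon: 0.273 × 0.12 × 0.60 × 0.77 = 0.015135
Marginal likelihood of the evidence = 0.30431.
P(Bellodon | evidence) = 0.015135 / 0.30431 ≈ 0.050.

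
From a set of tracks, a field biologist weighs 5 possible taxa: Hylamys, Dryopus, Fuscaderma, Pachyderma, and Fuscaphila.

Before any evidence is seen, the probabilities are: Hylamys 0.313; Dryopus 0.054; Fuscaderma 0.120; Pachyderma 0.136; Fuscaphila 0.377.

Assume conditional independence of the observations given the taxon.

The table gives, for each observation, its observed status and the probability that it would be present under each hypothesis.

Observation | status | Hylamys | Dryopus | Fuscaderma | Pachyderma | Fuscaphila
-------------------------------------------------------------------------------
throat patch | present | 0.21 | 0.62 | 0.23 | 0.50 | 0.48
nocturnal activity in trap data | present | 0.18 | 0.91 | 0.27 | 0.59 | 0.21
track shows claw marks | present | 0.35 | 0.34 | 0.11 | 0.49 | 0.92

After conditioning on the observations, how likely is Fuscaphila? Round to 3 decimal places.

By Bayes' rule with conditional independence, the unnormalized weight for each hypothesis is prior × ∏ likelihoods:
  Hylamys: 0.313 × 0.21 × 0.18 × 0.35 = 0.004141
  Dryopus: 0.054 × 0.62 × 0.91 × 0.34 = 0.010359
  Fuscaderma: 0.120 × 0.23 × 0.27 × 0.11 = 0.00081972
  Pachyderma: 0.136 × 0.50 × 0.59 × 0.49 = 0.019659
  Fuscaphila: 0.377 × 0.48 × 0.21 × 0.92 = 0.034961
The unnormalized weights sum to 0.06994.
P(Fuscaphila | evidence) = 0.034961 / 0.06994 ≈ 0.500.

0.500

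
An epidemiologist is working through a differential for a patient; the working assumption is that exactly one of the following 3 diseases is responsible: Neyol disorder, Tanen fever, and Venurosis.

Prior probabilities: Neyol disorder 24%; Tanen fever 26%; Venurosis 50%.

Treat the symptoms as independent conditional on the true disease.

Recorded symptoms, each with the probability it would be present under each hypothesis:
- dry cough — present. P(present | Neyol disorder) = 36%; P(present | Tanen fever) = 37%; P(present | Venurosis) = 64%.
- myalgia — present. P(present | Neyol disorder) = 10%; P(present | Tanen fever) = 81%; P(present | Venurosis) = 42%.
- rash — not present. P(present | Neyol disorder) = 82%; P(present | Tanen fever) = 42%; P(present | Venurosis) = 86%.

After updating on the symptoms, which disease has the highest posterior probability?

Tanen fever

For each hypothesis, the unnormalized posterior weight is prior × product of the symptom likelihoods (using 1 − P(present | H) for each absent symptom):
  Neyol disorder: 0.24 × 0.36 × 0.10 × (1 − 0.82) = 0.0015552
  Tanen fever: 0.26 × 0.37 × 0.81 × (1 − 0.42) = 0.045195
  Venurosis: 0.50 × 0.64 × 0.42 × (1 − 0.86) = 0.018816
The unnormalized weights sum to 0.065566.
P(Neyol disorder | evidence) ≈ 0.0015552 / 0.065566 ≈ 0.024
P(Tanen fever | evidence) ≈ 0.045195 / 0.065566 ≈ 0.689
P(Venurosis | evidence) ≈ 0.018816 / 0.065566 ≈ 0.287
The largest is 0.689, so Tanen fever is most probable.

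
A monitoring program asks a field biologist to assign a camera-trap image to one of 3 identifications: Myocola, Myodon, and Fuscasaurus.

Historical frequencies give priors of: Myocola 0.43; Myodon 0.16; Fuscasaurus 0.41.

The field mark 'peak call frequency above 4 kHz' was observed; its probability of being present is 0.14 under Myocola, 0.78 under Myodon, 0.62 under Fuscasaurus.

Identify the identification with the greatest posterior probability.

By Bayes' rule, the unnormalized weight for each hypothesis is prior × likelihood:
  Myocola: 0.43 × 0.14 = 0.0602
  Myodon: 0.16 × 0.78 = 0.1248
  Fuscasaurus: 0.41 × 0.62 = 0.2542
Marginal likelihood of the evidence = 0.4392.
P(Myocola | evidence) ≈ 0.0602 / 0.4392 ≈ 0.137
P(Myodon | evidence) ≈ 0.1248 / 0.4392 ≈ 0.284
P(Fuscasaurus | evidence) ≈ 0.2542 / 0.4392 ≈ 0.579
The largest is 0.579, so Fuscasaurus is most probable.

Fuscasaurus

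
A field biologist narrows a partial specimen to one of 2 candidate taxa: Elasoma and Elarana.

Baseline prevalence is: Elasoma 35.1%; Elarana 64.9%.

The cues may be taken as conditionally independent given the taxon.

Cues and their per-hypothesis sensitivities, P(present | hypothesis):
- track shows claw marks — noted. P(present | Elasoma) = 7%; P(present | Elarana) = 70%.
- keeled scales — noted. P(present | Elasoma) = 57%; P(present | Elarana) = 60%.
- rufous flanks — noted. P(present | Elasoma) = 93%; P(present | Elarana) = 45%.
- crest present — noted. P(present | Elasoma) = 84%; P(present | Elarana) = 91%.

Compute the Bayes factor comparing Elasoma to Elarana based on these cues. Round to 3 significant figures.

0.181

The Bayes factor is the ratio of the joint likelihoods of the cue pattern under the two hypotheses.
  Elasoma: 0.07 × 0.57 × 0.93 × 0.84 = 0.03117
  Elarana: 0.70 × 0.60 × 0.45 × 0.91 = 0.17199
Bayes factor = 0.03117 / 0.17199 ≈ 0.181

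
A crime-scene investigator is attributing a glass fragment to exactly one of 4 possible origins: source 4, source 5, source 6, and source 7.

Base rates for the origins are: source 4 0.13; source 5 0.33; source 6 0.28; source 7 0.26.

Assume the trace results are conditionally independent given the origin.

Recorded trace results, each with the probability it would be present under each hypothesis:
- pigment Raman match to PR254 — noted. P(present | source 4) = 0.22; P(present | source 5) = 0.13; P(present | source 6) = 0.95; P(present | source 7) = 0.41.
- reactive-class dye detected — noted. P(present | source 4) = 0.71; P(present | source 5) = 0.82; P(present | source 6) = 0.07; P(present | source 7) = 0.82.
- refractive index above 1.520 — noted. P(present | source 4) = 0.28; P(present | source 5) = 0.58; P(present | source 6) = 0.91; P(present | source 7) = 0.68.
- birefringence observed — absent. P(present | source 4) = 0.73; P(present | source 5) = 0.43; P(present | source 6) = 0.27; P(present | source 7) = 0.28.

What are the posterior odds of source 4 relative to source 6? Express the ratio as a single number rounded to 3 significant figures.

Posterior odds equal prior odds times the likelihood ratio; only the two competing hypotheses matter (using 1 − P(present | H) for each absent trace result).
  source 4: 0.13 × 0.22 × 0.71 × 0.28 × (1 − 0.73) = 0.0015351
  source 6: 0.28 × 0.95 × 0.07 × 0.91 × (1 − 0.27) = 0.012369
Posterior odds = 0.0015351 / 0.012369 ≈ 0.124.

0.124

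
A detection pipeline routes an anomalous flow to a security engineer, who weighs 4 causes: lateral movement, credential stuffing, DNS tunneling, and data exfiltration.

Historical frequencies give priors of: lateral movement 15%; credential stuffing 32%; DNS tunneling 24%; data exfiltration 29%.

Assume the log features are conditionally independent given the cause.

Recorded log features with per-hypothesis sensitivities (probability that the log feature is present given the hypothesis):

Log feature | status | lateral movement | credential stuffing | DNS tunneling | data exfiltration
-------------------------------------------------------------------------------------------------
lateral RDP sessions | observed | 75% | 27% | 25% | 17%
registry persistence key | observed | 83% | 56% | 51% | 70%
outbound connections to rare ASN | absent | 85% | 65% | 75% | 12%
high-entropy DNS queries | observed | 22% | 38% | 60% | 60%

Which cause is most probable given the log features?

data exfiltration

By Bayes' rule with conditional independence, the unnormalized weight for each hypothesis is prior × ∏ likelihoods (using 1 − P(present | H) for each absent log feature):
  lateral movement: 0.15 × 0.75 × 0.83 × (1 − 0.85) × 0.22 = 0.0030814
  credential stuffing: 0.32 × 0.27 × 0.56 × (1 − 0.65) × 0.38 = 0.0064351
  DNS tunneling: 0.24 × 0.25 × 0.51 × (1 − 0.75) × 0.60 = 0.00459
  data exfiltration: 0.29 × 0.17 × 0.70 × (1 − 0.12) × 0.60 = 0.018221
The unnormalized weights sum to 0.032328.
P(lateral movement | evidence) ≈ 0.0030814 / 0.032328 ≈ 0.095
P(credential stuffing | evidence) ≈ 0.0064351 / 0.032328 ≈ 0.199
P(DNS tunneling | evidence) ≈ 0.00459 / 0.032328 ≈ 0.142
P(data exfiltration | evidence) ≈ 0.018221 / 0.032328 ≈ 0.564
The largest is 0.564, so data exfiltration is most probable.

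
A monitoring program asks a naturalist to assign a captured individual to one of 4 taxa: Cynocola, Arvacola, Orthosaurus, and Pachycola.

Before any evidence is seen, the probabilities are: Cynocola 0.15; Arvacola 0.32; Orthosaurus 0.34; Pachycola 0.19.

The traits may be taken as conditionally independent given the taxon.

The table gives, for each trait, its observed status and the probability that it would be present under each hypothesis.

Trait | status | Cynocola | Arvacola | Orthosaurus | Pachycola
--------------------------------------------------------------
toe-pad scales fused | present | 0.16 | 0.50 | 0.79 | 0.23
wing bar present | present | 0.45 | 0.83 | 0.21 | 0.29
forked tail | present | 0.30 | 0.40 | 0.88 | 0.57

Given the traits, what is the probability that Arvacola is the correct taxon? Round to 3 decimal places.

0.469

For each hypothesis, the unnormalized posterior weight is prior × product of the trait likelihoods:
  Cynocola: 0.15 × 0.16 × 0.45 × 0.30 = 0.00324
  Arvacola: 0.32 × 0.50 × 0.83 × 0.40 = 0.05312
  Orthosaurus: 0.34 × 0.79 × 0.21 × 0.88 = 0.049637
  Pachycola: 0.19 × 0.23 × 0.29 × 0.57 = 0.0072236
Normalizing constant Z = 0.00324 + 0.05312 + 0.049637 + 0.0072236 = 0.11322.
P(Arvacola | evidence) = 0.05312 / 0.11322 ≈ 0.469.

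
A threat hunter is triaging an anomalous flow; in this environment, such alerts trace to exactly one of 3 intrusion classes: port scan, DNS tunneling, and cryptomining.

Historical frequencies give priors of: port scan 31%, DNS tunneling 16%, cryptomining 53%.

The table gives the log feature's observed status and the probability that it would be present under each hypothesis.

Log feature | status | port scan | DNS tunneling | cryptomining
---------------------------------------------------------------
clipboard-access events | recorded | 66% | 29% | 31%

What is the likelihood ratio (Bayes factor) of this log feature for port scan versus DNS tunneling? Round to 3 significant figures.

2.28

The Bayes factor is the ratio of the two likelihoods.
  port scan: 0.66
  DNS tunneling: 0.29
Bayes factor = 0.66 / 0.29 ≈ 2.28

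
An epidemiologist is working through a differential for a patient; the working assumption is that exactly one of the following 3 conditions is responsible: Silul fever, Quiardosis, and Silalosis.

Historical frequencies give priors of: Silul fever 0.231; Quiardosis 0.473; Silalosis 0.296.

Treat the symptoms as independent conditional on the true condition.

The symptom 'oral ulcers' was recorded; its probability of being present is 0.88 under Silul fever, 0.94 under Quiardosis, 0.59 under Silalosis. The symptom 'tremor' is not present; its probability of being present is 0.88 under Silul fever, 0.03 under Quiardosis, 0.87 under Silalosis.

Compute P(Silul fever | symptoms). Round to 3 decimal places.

Multiply each prior by the joint likelihood of the symptom pattern (using 1 − P(present | H) for each absent symptom):
  Silul fever: 0.231 × 0.88 × (1 − 0.88) = 0.024394
  Quiardosis: 0.473 × 0.94 × (1 − 0.03) = 0.43128
  Silalosis: 0.296 × 0.59 × (1 − 0.87) = 0.022703
Marginal likelihood of the evidence = 0.47838.
P(Silul fever | evidence) = 0.024394 / 0.47838 ≈ 0.051.

0.051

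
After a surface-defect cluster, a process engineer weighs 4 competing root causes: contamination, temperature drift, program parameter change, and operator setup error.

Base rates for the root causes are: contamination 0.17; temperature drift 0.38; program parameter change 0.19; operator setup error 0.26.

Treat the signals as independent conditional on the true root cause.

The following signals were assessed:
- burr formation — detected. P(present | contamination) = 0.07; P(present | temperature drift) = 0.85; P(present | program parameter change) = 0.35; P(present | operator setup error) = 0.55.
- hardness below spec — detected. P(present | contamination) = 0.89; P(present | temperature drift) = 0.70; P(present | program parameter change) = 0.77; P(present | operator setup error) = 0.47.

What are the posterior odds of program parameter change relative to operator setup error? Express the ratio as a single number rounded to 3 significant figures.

The normalizing constant cancels in an odds ratio, so compute prior × likelihood for the two hypotheses only:
  program parameter change: 0.19 × 0.35 × 0.77 = 0.051205
  operator setup error: 0.26 × 0.55 × 0.47 = 0.06721
Posterior odds = 0.051205 / 0.06721 ≈ 0.762.

0.762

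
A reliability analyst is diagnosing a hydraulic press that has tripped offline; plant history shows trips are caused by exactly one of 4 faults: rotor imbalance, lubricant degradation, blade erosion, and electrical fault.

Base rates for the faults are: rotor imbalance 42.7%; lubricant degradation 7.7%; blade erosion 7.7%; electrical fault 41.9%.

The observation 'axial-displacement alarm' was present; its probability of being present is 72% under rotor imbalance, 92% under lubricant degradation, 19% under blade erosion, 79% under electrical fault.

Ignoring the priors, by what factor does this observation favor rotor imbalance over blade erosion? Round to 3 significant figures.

Likelihood of this observation under each hypothesis:
  rotor imbalance: 0.72
  blade erosion: 0.19
Bayes factor = 0.72 / 0.19 ≈ 3.79

3.79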